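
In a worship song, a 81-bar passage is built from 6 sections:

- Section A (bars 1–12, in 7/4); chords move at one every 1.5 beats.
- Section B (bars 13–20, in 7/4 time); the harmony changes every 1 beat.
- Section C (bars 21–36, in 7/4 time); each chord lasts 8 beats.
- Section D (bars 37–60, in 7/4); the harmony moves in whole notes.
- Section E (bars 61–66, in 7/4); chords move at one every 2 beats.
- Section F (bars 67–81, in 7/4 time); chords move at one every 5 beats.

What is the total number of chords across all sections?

210 chords

A has 84 beats and chords last 1.5 each, so 56 chords.
B has 56 beats and chords last 1 each, so 56 chords.
C has 112 beats and chords last 8 each, so 14 chords.
D has 168 beats and chords last 4 each, so 42 chords.
E has 42 beats and chords last 2 each, so 21 chords.
F has 105 beats and chords last 5 each, so 21 chords.
Total: 56 + 56 + 14 + 42 + 21 + 21 = 210.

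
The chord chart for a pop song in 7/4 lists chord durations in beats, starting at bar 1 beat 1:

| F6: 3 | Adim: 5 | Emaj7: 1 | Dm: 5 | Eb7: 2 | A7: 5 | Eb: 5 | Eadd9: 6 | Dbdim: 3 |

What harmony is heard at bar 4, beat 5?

Eb

Beat 5 of bar 4 is beat (4−1)×7 + 5 = 26 overall.
Running totals: F6 ends at 3, Adim ends at 8, Emaj7 ends at 9, Dm ends at 14, Eb7 ends at 16, A7 ends at 21, Eb ends at 26.
Beat 26 falls within Eb.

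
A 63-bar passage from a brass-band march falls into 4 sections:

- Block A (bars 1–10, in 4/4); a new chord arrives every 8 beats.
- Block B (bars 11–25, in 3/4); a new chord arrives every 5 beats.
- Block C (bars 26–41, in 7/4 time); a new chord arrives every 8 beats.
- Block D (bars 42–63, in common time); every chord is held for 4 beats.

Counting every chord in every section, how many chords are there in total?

A has 40 beats and chords last 8 each, so 5 chords.
B has 45 beats and chords last 5 each, so 9 chords.
C has 112 beats and chords last 8 each, so 14 chords.
D has 88 beats and chords last 4 each, so 22 chords.
Total: 5 + 9 + 14 + 22 = 50.

50 chords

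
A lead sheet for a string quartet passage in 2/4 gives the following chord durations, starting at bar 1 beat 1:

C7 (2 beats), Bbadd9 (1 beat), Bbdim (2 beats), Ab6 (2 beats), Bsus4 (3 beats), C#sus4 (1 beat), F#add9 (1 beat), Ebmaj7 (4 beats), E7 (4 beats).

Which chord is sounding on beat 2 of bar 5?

Bsus4

Beat 2 of bar 5 is beat (5−1)×2 + 2 = 10 overall.
Running totals: C7 ends at 2, Bbadd9 ends at 3, Bbdim ends at 5, Ab6 ends at 7, Bsus4 ends at 10.
Beat 10 falls within Bsus4.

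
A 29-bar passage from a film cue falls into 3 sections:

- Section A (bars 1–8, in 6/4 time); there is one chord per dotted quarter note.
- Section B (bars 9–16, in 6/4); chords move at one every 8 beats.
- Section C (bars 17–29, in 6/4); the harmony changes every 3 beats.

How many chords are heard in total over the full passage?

A has 48 beats and chords last 1.5 each, so 32 chords.
B has 48 beats and chords last 8 each, so 6 chords.
C has 78 beats and chords last 3 each, so 26 chords.
Total: 32 + 6 + 26 = 64.

64 chords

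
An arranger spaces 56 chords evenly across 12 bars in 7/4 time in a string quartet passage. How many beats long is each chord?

12 bars × 7 beats/bar = 84 beats total.
84 beats ÷ 56 chords = 1.5 beats per chord.
(That is a dotted quarter note.)

1.5 beats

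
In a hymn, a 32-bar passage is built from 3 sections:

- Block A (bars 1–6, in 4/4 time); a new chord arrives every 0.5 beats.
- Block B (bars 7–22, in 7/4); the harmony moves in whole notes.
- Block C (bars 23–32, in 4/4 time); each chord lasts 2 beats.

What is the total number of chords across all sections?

96 chords

A: 6·4 = 24 beats, 24/0.5 = 48 chords.
B: 16·7 = 112 beats, 112/4 = 28 chords.
C: 10·4 = 40 beats, 40/2 = 20 chords.
Total: 48 + 28 + 20 = 96.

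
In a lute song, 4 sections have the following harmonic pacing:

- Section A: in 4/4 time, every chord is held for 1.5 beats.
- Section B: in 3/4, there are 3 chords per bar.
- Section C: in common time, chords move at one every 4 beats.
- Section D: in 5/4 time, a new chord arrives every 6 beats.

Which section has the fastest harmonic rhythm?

A: each chord is 1.5 beats in 4/4, so 8/3 per bar.
B: each chord is 1 beat in 3/4, so 3 per bar.
C: each chord is 4 beats in 4/4, so 1 per bar.
D: each chord is 6 beats in 5/4, so 5/6 per bar.
Fastest is B at 3 chords/bar.

Section B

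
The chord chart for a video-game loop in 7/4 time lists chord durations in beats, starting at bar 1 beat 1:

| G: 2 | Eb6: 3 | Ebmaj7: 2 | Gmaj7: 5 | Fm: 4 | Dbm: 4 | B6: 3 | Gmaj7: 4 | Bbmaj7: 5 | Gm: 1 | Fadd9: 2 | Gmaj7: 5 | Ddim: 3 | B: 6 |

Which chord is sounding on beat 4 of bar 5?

Bbmaj7

Beat 4 of bar 5 is beat (5−1)×7 + 4 = 32 overall.
Running totals: G ends at 2, Eb6 ends at 5, Ebmaj7 ends at 7, Gmaj7 ends at 12, Fm ends at 16, Dbm ends at 20, B6 ends at 23, Gmaj7 ends at 27, Bbmaj7 ends at 32.
Beat 32 falls within Bbmaj7.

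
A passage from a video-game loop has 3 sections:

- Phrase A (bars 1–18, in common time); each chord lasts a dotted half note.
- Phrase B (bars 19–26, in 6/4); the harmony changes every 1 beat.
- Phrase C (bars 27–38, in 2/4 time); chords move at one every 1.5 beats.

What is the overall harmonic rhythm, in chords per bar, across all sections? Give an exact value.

44/19 chords per bar

A: 18 × 4 = 72 beats ÷ 3 = 24 chords.
B: 8 × 6 = 48 beats ÷ 1 = 48 chords.
C: 12 × 2 = 24 beats ÷ 1.5 = 16 chords.
Overall: 88 chords over 38 bars → 88/38 = 44/19 chords per bar.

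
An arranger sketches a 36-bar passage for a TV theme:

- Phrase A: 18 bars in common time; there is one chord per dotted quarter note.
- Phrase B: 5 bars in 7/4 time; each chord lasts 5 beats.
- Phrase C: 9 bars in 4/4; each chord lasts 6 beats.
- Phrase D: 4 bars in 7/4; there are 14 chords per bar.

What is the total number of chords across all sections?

A: 18·4 = 72 beats, 72/1.5 = 48 chords.
B: 5·7 = 35 beats, 35/5 = 7 chords.
C: 9·4 = 36 beats, 36/6 = 6 chords.
D: 4·7 = 28 beats, 28/0.5 = 56 chords.
Total: 48 + 7 + 6 + 56 = 117.

117 chords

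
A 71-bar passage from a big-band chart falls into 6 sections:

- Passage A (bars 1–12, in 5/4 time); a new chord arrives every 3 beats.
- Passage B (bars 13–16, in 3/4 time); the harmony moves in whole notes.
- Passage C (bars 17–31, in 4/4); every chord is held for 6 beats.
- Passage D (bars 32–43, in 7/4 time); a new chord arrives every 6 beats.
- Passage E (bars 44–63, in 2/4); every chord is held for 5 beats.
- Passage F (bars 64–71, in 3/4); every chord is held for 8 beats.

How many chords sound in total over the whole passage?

A: 12 bars × 5 beats = 60 beats; 3 beats/chord → 20 chords.
B: 4 bars × 3 beats = 12 beats; 4 beats/chord → 3 chords.
C: 15 bars × 4 beats = 60 beats; 6 beats/chord → 10 chords.
D: 12 bars × 7 beats = 84 beats; 6 beats/chord → 14 chords.
E: 20 bars × 2 beats = 40 beats; 5 beats/chord → 8 chords.
F: 8 bars × 3 beats = 24 beats; 8 beats/chord → 3 chords.
Total: 20 + 3 + 10 + 14 + 8 + 3 = 58.

58 chords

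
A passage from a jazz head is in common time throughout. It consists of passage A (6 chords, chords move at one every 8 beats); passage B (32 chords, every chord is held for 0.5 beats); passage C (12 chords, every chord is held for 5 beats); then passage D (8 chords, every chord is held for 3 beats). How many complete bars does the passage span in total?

A: 6 × 8 = 48 beats = 12 bars.
B: 32 × 0.5 = 16 beats = 4 bars.
C: 12 × 5 = 60 beats = 15 bars.
D: 8 × 3 = 24 beats = 6 bars.
Total: 12 + 4 + 15 + 6 = 37 bars.

37 bars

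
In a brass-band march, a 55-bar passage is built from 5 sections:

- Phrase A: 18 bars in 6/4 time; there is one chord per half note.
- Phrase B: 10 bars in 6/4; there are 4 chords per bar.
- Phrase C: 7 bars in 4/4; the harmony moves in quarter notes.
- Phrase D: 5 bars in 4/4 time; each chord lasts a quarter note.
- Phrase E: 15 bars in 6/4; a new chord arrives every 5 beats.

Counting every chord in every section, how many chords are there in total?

160 chords

A: 18 bars × 6 beats = 108 beats; 2 beats/chord → 54 chords.
B: 10 bars × 6 beats = 60 beats; 1.5 beats/chord → 40 chords.
C: 7 bars × 4 beats = 28 beats; 1 beat/chord → 28 chords.
D: 5 bars × 4 beats = 20 beats; 1 beat/chord → 20 chords.
E: 15 bars × 6 beats = 90 beats; 5 beats/chord → 18 chords.
Total: 54 + 40 + 28 + 20 + 18 = 160.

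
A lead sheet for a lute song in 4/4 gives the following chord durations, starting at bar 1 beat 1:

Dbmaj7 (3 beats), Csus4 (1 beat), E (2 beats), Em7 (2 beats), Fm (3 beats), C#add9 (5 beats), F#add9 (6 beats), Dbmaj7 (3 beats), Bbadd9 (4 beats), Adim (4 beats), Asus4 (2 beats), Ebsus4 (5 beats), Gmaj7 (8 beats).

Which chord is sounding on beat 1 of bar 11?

Gmaj7

Beat 1 of bar 11 is beat (11−1)×4 + 1 = 41 overall.
Running totals: Dbmaj7 ends at 3, Csus4 ends at 4, E ends at 6, Em7 ends at 8, Fm ends at 11, C#add9 ends at 16, F#add9 ends at 22, Dbmaj7 ends at 25, Bbadd9 ends at 29, Adim ends at 33, Asus4 ends at 35, Ebsus4 ends at 40, Gmaj7 ends at 48.
Beat 41 falls within Gmaj7.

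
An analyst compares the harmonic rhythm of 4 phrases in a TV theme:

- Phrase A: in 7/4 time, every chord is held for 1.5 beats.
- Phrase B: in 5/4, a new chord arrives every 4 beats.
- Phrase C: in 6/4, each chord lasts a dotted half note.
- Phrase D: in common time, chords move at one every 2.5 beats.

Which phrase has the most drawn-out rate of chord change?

A: 7 beats/bar ÷ 1.5 beats/chord = 14/3 chords/bar.
B: 5 beats/bar ÷ 4 beats/chord = 1.25 chords/bar.
C: 6 beats/bar ÷ 3 beats/chord = 2 chords/bar.
D: 4 beats/bar ÷ 2.5 beats/chord = 1.6 chords/bar.
Slowest is B at 1.25 chords/bar.

Phrase B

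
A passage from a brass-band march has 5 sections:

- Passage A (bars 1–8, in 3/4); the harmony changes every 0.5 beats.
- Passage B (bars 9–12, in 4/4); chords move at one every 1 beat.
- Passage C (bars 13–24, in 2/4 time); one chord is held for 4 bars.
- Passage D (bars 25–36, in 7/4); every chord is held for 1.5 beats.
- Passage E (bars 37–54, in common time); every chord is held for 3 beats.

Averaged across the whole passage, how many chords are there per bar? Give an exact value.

49/18 chords per bar

A: 8 × 3 = 24 beats ÷ 0.5 = 48 chords.
B: 4 × 4 = 16 beats ÷ 1 = 16 chords.
C: 12 × 2 = 24 beats ÷ 8 = 3 chords.
D: 12 × 7 = 84 beats ÷ 1.5 = 56 chords.
E: 18 × 4 = 72 beats ÷ 3 = 24 chords.
Overall: 147 chords over 54 bars → 147/54 = 49/18 chords per bar.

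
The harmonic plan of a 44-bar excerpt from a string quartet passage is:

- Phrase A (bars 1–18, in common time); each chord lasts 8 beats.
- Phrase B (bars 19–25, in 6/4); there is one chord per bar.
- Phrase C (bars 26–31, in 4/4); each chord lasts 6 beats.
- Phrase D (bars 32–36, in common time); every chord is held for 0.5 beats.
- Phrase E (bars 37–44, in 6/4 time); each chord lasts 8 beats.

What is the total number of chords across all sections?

66 chords

A: 18·4 = 72 beats, 72/8 = 9 chords.
B: 7·6 = 42 beats, 42/6 = 7 chords.
C: 6·4 = 24 beats, 24/6 = 4 chords.
D: 5·4 = 20 beats, 20/0.5 = 40 chords.
E: 8·6 = 48 beats, 48/8 = 6 chords.
Total: 9 + 7 + 4 + 40 + 6 = 66.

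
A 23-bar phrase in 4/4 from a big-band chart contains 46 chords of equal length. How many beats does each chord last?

2 beats

23 bars × 4 beats/bar = 92 beats total.
92 beats ÷ 46 chords = 2 beats per chord.
(That is a half note.)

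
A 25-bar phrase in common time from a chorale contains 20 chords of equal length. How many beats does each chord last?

25 bars × 4 beats/bar = 100 beats total.
100 beats ÷ 20 chords = 5 beats per chord.

5 beats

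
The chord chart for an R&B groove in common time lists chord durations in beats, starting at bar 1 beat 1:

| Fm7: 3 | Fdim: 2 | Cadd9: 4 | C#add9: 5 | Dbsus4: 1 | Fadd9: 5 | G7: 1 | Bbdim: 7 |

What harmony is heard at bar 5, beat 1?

Beat 1 of bar 5 is beat (5−1)×4 + 1 = 17 overall.
Running totals: Fm7 ends at 3, Fdim ends at 5, Cadd9 ends at 9, C#add9 ends at 14, Dbsus4 ends at 15, Fadd9 ends at 20.
Beat 17 falls within Fadd9.

Fadd9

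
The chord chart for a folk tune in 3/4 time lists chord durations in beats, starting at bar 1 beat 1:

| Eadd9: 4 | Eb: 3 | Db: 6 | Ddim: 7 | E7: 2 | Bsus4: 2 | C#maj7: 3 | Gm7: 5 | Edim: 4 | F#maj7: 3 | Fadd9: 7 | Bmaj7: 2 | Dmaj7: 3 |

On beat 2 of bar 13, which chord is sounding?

F#maj7

Beat 2 of bar 13 is beat (13−1)×3 + 2 = 38 overall.
Running totals: Eadd9 ends at 4, Eb ends at 7, Db ends at 13, Ddim ends at 20, E7 ends at 22, Bsus4 ends at 24, C#maj7 ends at 27, Gm7 ends at 32, Edim ends at 36, F#maj7 ends at 39.
Beat 38 falls within F#maj7.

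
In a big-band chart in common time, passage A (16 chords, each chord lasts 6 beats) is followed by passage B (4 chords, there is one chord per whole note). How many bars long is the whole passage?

A: 16 × 6 = 96 beats = 24 bars.
B: 4 × 4 = 16 beats = 4 bars.
Total: 24 + 4 = 28 bars.

28 bars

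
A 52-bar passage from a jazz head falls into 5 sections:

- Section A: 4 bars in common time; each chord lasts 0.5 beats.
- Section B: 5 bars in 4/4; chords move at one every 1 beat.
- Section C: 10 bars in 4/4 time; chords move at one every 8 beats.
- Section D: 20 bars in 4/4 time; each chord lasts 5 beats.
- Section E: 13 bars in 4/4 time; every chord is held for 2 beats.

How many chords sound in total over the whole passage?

A: 4·4 = 16 beats, 16/0.5 = 32 chords.
B: 5·4 = 20 beats, 20/1 = 20 chords.
C: 10·4 = 40 beats, 40/8 = 5 chords.
D: 20·4 = 80 beats, 80/5 = 16 chords.
E: 13·4 = 52 beats, 52/2 = 26 chords.
Total: 32 + 20 + 5 + 16 + 26 = 99.

99 chords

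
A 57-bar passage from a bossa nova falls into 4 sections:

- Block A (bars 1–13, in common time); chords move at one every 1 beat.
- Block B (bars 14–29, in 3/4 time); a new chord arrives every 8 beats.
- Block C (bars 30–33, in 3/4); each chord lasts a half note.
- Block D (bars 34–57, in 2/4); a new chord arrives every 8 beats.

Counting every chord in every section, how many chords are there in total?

A has 52 beats and chords last 1 each, so 52 chords.
B has 48 beats and chords last 8 each, so 6 chords.
C has 12 beats and chords last 2 each, so 6 chords.
D has 48 beats and chords last 8 each, so 6 chords.
Total: 52 + 6 + 6 + 6 = 70.

70 chords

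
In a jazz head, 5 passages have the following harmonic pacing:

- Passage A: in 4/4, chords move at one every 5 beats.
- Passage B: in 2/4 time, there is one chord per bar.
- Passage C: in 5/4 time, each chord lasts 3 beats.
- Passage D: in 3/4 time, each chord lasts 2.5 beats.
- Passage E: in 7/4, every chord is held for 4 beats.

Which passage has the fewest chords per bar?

A: 4/5 = 0.8 chords/bar.
B: 2/2 = 1 chord/bar.
C: 5/3 = 5/3 chords/bar.
D: 3/2.5 = 1.2 chords/bar.
E: 7/4 = 1.75 chords/bar.
Slowest is A at 0.8 chords/bar.

Passage A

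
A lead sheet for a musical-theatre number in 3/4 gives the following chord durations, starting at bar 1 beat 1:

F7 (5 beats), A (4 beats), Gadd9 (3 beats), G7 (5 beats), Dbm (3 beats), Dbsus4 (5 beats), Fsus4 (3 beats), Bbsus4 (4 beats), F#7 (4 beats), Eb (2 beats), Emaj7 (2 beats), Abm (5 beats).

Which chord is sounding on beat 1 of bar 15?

Abm

Beat 1 of bar 15 is beat (15−1)×3 + 1 = 43 overall.
Running totals: F7 ends at 5, A ends at 9, Gadd9 ends at 12, G7 ends at 17, Dbm ends at 20, Dbsus4 ends at 25, Fsus4 ends at 28, Bbsus4 ends at 32, F#7 ends at 36, Eb ends at 38, Emaj7 ends at 40, Abm ends at 45.
Beat 43 falls within Abm.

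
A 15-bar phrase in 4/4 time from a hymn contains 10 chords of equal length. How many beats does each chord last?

6 beats

15 bars × 4 beats/bar = 60 beats total.
60 beats ÷ 10 chords = 6 beats per chord.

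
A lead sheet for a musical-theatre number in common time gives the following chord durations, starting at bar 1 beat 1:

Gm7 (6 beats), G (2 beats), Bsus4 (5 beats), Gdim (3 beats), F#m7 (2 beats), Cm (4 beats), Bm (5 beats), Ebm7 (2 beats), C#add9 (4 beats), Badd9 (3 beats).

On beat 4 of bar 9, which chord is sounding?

Badd9

Beat 4 of bar 9 is beat (9−1)×4 + 4 = 36 overall.
Running totals: Gm7 ends at 6, G ends at 8, Bsus4 ends at 13, Gdim ends at 16, F#m7 ends at 18, Cm ends at 22, Bm ends at 27, Ebm7 ends at 29, C#add9 ends at 33, Badd9 ends at 36.
Beat 36 falls within Badd9.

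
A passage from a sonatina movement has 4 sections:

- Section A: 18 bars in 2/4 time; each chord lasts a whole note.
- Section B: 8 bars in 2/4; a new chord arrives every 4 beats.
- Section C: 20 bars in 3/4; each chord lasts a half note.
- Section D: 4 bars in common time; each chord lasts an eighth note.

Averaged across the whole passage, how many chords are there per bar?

1.5 chords per bar

A: 18 × 2 = 36 beats ÷ 4 = 9 chords.
B: 8 × 2 = 16 beats ÷ 4 = 4 chords.
C: 20 × 3 = 60 beats ÷ 2 = 30 chords.
D: 4 × 4 = 16 beats ÷ 0.5 = 32 chords.
Overall: 75 chords over 50 bars → 75/50 = 1.5 chords per bar.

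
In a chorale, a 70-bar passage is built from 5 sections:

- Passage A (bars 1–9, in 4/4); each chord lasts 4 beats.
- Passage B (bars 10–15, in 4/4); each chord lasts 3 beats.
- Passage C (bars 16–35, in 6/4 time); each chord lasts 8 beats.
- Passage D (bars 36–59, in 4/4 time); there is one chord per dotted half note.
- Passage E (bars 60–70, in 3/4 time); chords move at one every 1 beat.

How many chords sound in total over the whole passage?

97 chords

A: 9·4 = 36 beats, 36/4 = 9 chords.
B: 6·4 = 24 beats, 24/3 = 8 chords.
C: 20·6 = 120 beats, 120/8 = 15 chords.
D: 24·4 = 96 beats, 96/3 = 32 chords.
E: 11·3 = 33 beats, 33/1 = 33 chords.
Total: 9 + 8 + 15 + 32 + 33 = 97.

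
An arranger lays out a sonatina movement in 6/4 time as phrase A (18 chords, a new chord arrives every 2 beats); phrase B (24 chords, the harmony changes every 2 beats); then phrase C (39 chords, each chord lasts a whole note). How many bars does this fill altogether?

A: 18 × 2 = 36 beats = 6 bars.
B: 24 × 2 = 48 beats = 8 bars.
C: 39 × 4 = 156 beats = 26 bars.
Total: 6 + 8 + 26 = 40 bars.

40 bars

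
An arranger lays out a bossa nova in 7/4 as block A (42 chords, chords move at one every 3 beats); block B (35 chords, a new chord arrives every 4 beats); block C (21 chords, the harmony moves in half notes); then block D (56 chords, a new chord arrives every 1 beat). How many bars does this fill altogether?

52 bars

A: 42 × 3 = 126 beats = 18 bars.
B: 35 × 4 = 140 beats = 20 bars.
C: 21 × 2 = 42 beats = 6 bars.
D: 56 × 1 = 56 beats = 8 bars.
Total: 18 + 20 + 6 + 8 = 52 bars.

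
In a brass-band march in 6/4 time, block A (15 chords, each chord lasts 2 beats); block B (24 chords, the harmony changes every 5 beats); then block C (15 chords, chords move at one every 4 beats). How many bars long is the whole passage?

A: 15 × 2 = 30 beats = 5 bars.
B: 24 × 5 = 120 beats = 20 bars.
C: 15 × 4 = 60 beats = 10 bars.
Total: 5 + 20 + 10 = 35 bars.

35 bars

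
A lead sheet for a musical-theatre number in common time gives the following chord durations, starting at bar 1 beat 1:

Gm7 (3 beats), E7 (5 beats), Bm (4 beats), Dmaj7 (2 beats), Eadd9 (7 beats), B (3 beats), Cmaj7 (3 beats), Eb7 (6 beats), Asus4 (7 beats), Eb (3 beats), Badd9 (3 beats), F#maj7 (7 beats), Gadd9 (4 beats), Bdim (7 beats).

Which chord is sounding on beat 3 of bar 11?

Eb

Beat 3 of bar 11 is beat (11−1)×4 + 3 = 43 overall.
Running totals: Gm7 ends at 3, E7 ends at 8, Bm ends at 12, Dmaj7 ends at 14, Eadd9 ends at 21, B ends at 24, Cmaj7 ends at 27, Eb7 ends at 33, Asus4 ends at 40, Eb ends at 43.
Beat 43 falls within Eb.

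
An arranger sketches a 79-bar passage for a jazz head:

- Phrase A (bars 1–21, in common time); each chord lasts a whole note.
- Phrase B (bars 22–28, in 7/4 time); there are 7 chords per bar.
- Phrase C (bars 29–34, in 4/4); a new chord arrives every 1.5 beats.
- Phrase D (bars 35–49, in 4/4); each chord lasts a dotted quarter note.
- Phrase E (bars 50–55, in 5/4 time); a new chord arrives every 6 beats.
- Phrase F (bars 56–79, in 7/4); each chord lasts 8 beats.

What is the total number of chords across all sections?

A: 21·4 = 84 beats, 84/4 = 21 chords.
B: 7·7 = 49 beats, 49/1 = 49 chords.
C: 6·4 = 24 beats, 24/1.5 = 16 chords.
D: 15·4 = 60 beats, 60/1.5 = 40 chords.
E: 6·5 = 30 beats, 30/6 = 5 chords.
F: 24·7 = 168 beats, 168/8 = 21 chords.
Total: 21 + 49 + 16 + 40 + 5 + 21 = 152.

152 chords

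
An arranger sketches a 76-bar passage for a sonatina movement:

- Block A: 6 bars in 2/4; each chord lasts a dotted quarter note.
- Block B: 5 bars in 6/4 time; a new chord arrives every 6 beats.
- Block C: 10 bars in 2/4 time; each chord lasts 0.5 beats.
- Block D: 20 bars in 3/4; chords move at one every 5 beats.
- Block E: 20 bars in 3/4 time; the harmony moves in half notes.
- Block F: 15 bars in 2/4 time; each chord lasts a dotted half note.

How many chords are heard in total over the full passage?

105 chords

A has 12 beats and chords last 1.5 each, so 8 chords.
B has 30 beats and chords last 6 each, so 5 chords.
C has 20 beats and chords last 0.5 each, so 40 chords.
D has 60 beats and chords last 5 each, so 12 chords.
E has 60 beats and chords last 2 each, so 30 chords.
F has 30 beats and chords last 3 each, so 10 chords.
Total: 8 + 5 + 40 + 12 + 30 + 10 = 105.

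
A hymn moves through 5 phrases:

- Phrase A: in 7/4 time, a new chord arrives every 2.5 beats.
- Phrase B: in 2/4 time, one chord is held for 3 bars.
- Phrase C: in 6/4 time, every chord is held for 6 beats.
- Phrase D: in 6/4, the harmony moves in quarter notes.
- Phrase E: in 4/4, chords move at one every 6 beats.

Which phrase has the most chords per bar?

A: each chord is 2.5 beats in 7/4, so 2.8 per bar.
B: each chord is 6 beats in 2/4, so 1/3 per bar.
C: each chord is 6 beats in 6/4, so 1 per bar.
D: each chord is 1 beat in 6/4, so 6 per bar.
E: each chord is 6 beats in 4/4, so 2/3 per bar.
Fastest is D at 6 chords/bar.

Phrase D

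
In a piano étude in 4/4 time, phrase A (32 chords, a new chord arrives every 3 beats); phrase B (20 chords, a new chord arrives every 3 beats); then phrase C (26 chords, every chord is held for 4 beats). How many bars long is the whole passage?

A: 32 × 3 = 96 beats = 24 bars.
B: 20 × 3 = 60 beats = 15 bars.
C: 26 × 4 = 104 beats = 26 bars.
Total: 24 + 15 + 26 = 65 bars.

65 bars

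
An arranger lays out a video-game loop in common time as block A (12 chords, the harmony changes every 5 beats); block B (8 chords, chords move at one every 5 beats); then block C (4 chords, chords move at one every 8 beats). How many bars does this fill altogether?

33 bars

A: 12 × 5 = 60 beats = 15 bars.
B: 8 × 5 = 40 beats = 10 bars.
C: 4 × 8 = 32 beats = 8 bars.
Total: 15 + 10 + 8 = 33 bars.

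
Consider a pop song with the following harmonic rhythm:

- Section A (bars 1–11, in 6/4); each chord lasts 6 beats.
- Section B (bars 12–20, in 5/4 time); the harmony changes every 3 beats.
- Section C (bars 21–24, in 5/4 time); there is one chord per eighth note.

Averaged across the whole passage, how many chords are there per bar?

A: 11 bars of 6 beats is 66 beats; at 6 beats each that's 11 chords.
B: 9 bars of 5 beats is 45 beats; at 3 beats each that's 15 chords.
C: 4 bars of 5 beats is 20 beats; at 0.5 beats each that's 40 chords.
Overall: 66 chords over 24 bars → 66/24 = 2.75 chords per bar.

2.75 chords per bar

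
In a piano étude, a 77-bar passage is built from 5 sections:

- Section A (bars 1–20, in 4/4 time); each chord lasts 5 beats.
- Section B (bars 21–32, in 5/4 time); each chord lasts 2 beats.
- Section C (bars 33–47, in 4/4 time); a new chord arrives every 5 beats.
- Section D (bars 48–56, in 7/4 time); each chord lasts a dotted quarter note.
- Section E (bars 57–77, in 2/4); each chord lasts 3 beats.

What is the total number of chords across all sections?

114 chords

A: 20·4 = 80 beats, 80/5 = 16 chords.
B: 12·5 = 60 beats, 60/2 = 30 chords.
C: 15·4 = 60 beats, 60/5 = 12 chords.
D: 9·7 = 63 beats, 63/1.5 = 42 chords.
E: 21·2 = 42 beats, 42/3 = 14 chords.
Total: 16 + 30 + 12 + 42 + 14 = 114.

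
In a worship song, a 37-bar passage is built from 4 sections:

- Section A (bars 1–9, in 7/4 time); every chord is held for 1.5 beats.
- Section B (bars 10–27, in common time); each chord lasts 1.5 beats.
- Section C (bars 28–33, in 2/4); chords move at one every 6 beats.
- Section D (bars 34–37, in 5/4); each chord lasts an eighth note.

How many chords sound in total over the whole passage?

A has 63 beats and chords last 1.5 each, so 42 chords.
B has 72 beats and chords last 1.5 each, so 48 chords.
C has 12 beats and chords last 6 each, so 2 chords.
D has 20 beats and chords last 0.5 each, so 40 chords.
Total: 42 + 48 + 2 + 40 = 132.

132 chords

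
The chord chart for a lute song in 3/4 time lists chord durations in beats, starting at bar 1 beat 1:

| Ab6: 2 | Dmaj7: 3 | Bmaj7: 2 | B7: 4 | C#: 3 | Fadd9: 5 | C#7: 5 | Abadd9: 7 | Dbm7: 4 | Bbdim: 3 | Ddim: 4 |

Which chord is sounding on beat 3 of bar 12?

Bbdim

Beat 3 of bar 12 is beat (12−1)×3 + 3 = 36 overall.
Running totals: Ab6 ends at 2, Dmaj7 ends at 5, Bmaj7 ends at 7, B7 ends at 11, C# ends at 14, Fadd9 ends at 19, C#7 ends at 24, Abadd9 ends at 31, Dbm7 ends at 35, Bbdim ends at 38.
Beat 36 falls within Bbdim.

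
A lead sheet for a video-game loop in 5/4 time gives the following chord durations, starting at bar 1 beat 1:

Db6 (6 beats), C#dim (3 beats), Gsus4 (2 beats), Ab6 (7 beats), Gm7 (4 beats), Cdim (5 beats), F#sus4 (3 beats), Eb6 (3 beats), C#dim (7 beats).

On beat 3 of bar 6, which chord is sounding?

Beat 3 of bar 6 is beat (6−1)×5 + 3 = 28 overall.
Running totals: Db6 ends at 6, C#dim ends at 9, Gsus4 ends at 11, Ab6 ends at 18, Gm7 ends at 22, Cdim ends at 27, F#sus4 ends at 30.
Beat 28 falls within F#sus4.

F#sus4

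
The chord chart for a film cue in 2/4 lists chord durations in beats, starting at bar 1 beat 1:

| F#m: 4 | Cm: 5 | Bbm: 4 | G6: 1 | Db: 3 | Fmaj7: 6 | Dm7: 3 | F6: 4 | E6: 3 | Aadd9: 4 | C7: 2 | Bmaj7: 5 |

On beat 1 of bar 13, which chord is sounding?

Beat 1 of bar 13 is beat (13−1)×2 + 1 = 25 overall.
Running totals: F#m ends at 4, Cm ends at 9, Bbm ends at 13, G6 ends at 14, Db ends at 17, Fmaj7 ends at 23, Dm7 ends at 26.
Beat 25 falls within Dm7.

Dm7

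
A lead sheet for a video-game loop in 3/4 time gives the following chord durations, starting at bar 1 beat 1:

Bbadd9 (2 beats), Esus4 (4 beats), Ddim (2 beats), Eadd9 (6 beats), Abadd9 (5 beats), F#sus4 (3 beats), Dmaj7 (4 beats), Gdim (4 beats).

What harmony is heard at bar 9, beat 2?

Beat 2 of bar 9 is beat (9−1)×3 + 2 = 26 overall.
Running totals: Bbadd9 ends at 2, Esus4 ends at 6, Ddim ends at 8, Eadd9 ends at 14, Abadd9 ends at 19, F#sus4 ends at 22, Dmaj7 ends at 26.
Beat 26 falls within Dmaj7.

Dmaj7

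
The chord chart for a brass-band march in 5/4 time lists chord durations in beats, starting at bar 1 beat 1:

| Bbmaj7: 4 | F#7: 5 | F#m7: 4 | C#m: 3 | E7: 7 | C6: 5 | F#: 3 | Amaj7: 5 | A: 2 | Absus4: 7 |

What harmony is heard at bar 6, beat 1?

Beat 1 of bar 6 is beat (6−1)×5 + 1 = 26 overall.
Running totals: Bbmaj7 ends at 4, F#7 ends at 9, F#m7 ends at 13, C#m ends at 16, E7 ends at 23, C6 ends at 28.
Beat 26 falls within C6.

C6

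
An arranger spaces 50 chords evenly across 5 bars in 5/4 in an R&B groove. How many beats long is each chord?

0.5 beats

5 bars × 5 beats/bar = 25 beats total.
25 beats ÷ 50 chords = 0.5 beats per chord.
(That is an eighth note.)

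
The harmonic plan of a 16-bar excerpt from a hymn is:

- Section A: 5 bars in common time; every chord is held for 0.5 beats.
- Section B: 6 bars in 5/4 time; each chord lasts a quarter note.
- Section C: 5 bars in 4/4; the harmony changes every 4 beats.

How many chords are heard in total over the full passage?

A has 20 beats and chords last 0.5 each, so 40 chords.
B has 30 beats and chords last 1 each, so 30 chords.
C has 20 beats and chords last 4 each, so 5 chords.
Total: 40 + 30 + 5 = 75.

75 chords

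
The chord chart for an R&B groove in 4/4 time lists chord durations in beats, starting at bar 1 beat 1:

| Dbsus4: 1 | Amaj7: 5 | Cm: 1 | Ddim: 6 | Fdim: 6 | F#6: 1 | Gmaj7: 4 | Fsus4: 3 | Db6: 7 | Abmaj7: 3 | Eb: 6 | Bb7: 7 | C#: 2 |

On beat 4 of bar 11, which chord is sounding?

Beat 4 of bar 11 is beat (11−1)×4 + 4 = 44 overall.
Running totals: Dbsus4 ends at 1, Amaj7 ends at 6, Cm ends at 7, Ddim ends at 13, Fdim ends at 19, F#6 ends at 20, Gmaj7 ends at 24, Fsus4 ends at 27, Db6 ends at 34, Abmaj7 ends at 37, Eb ends at 43, Bb7 ends at 50.
Beat 44 falls within Bb7.

Bb7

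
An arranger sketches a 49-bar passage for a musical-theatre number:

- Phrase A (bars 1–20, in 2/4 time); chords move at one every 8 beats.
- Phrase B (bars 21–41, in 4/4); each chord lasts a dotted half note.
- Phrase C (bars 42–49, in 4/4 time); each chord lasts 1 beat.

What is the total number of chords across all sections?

A: 20 bars × 2 beats = 40 beats; 8 beats/chord → 5 chords.
B: 21 bars × 4 beats = 84 beats; 3 beats/chord → 28 chords.
C: 8 bars × 4 beats = 32 beats; 1 beat/chord → 32 chords.
Total: 5 + 28 + 32 = 65.

65 chords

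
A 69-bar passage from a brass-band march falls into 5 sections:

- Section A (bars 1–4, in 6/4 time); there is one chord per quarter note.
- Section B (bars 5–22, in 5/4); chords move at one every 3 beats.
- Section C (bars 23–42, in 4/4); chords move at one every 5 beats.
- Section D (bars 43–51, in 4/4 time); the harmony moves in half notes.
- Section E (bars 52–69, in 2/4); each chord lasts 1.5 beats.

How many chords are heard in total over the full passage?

112 chords

A: 4·6 = 24 beats, 24/1 = 24 chords.
B: 18·5 = 90 beats, 90/3 = 30 chords.
C: 20·4 = 80 beats, 80/5 = 16 chords.
D: 9·4 = 36 beats, 36/2 = 18 chords.
E: 18·2 = 36 beats, 36/1.5 = 24 chords.
Total: 24 + 30 + 16 + 18 + 24 = 112.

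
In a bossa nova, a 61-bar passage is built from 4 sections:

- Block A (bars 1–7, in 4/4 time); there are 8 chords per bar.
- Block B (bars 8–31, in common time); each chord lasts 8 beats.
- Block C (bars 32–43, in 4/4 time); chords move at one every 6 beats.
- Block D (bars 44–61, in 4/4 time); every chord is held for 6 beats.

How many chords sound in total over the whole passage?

A: 7 bars × 4 beats = 28 beats; 0.5 beats/chord → 56 chords.
B: 24 bars × 4 beats = 96 beats; 8 beats/chord → 12 chords.
C: 12 bars × 4 beats = 48 beats; 6 beats/chord → 8 chords.
D: 18 bars × 4 beats = 72 beats; 6 beats/chord → 12 chords.
Total: 56 + 12 + 8 + 12 = 88.

88 chords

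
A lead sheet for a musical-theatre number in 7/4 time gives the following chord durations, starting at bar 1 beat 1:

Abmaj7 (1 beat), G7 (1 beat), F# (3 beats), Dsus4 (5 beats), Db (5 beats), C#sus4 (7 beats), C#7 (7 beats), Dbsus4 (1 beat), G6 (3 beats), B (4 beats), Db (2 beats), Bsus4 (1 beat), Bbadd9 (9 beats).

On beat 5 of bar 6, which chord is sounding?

Bsus4

Beat 5 of bar 6 is beat (6−1)×7 + 5 = 40 overall.
Running totals: Abmaj7 ends at 1, G7 ends at 2, F# ends at 5, Dsus4 ends at 10, Db ends at 15, C#sus4 ends at 22, C#7 ends at 29, Dbsus4 ends at 30, G6 ends at 33, B ends at 37, Db ends at 39, Bsus4 ends at 40.
Beat 40 falls within Bsus4.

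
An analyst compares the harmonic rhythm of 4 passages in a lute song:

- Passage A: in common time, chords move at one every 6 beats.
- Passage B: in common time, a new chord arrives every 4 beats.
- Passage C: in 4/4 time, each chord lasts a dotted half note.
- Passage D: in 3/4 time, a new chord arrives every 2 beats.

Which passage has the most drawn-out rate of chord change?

A: each chord is 6 beats in 4/4, so 2/3 per bar.
B: each chord is 4 beats in 4/4, so 1 per bar.
C: each chord is 3 beats in 4/4, so 4/3 per bar.
D: each chord is 2 beats in 3/4, so 1.5 per bar.
Slowest is A at 2/3 chords/bar.

Passage A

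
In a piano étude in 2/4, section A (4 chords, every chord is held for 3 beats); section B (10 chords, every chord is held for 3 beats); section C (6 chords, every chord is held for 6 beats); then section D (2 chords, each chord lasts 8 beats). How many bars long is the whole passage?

A: 4 × 3 = 12 beats = 6 bars.
B: 10 × 3 = 30 beats = 15 bars.
C: 6 × 6 = 36 beats = 18 bars.
D: 2 × 8 = 16 beats = 8 bars.
Total: 6 + 15 + 18 + 8 = 47 bars.

47 bars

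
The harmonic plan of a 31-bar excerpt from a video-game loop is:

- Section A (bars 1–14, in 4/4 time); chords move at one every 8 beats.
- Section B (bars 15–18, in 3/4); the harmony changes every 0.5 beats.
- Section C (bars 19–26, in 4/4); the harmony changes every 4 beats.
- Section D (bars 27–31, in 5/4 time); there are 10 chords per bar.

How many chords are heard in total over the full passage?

A has 56 beats and chords last 8 each, so 7 chords.
B has 12 beats and chords last 0.5 each, so 24 chords.
C has 32 beats and chords last 4 each, so 8 chords.
D has 25 beats and chords last 0.5 each, so 50 chords.
Total: 7 + 24 + 8 + 50 = 89.

89 chords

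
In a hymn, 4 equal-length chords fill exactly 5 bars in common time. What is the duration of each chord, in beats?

5 beats

5 bars × 4 beats/bar = 20 beats total.
20 beats ÷ 4 chords = 5 beats per chord.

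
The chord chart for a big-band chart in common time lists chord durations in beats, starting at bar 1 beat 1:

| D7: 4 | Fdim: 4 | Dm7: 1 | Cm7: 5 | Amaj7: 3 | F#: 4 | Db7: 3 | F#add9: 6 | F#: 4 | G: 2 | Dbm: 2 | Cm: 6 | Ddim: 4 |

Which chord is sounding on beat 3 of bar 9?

G

Beat 3 of bar 9 is beat (9−1)×4 + 3 = 35 overall.
Running totals: D7 ends at 4, Fdim ends at 8, Dm7 ends at 9, Cm7 ends at 14, Amaj7 ends at 17, F# ends at 21, Db7 ends at 24, F#add9 ends at 30, F# ends at 34, G ends at 36.
Beat 35 falls within G.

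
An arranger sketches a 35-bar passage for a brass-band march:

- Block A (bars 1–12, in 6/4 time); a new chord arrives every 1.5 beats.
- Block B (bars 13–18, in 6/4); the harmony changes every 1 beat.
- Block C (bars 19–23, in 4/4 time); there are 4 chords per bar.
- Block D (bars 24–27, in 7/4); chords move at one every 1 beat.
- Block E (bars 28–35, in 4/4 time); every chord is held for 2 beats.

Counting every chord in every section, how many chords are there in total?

A: 12·6 = 72 beats, 72/1.5 = 48 chords.
B: 6·6 = 36 beats, 36/1 = 36 chords.
C: 5·4 = 20 beats, 20/1 = 20 chords.
D: 4·7 = 28 beats, 28/1 = 28 chords.
E: 8·4 = 32 beats, 32/2 = 16 chords.
Total: 48 + 36 + 20 + 28 + 16 = 148.

148 chords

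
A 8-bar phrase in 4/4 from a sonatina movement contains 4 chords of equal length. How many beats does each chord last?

8 bars × 4 beats/bar = 32 beats total.
32 beats ÷ 4 chords = 8 beats per chord.

8 beats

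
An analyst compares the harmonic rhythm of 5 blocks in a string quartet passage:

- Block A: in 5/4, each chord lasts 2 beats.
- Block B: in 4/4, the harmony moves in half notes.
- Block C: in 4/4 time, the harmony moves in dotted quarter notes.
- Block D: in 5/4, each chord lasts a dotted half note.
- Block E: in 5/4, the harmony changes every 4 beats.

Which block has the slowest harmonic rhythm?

A: each chord is 2 beats in 5/4, so 2.5 per bar.
B: each chord is 2 beats in 4/4, so 2 per bar.
C: each chord is 1.5 beats in 4/4, so 8/3 per bar.
D: each chord is 3 beats in 5/4, so 5/3 per bar.
E: each chord is 4 beats in 5/4, so 1.25 per bar.
Slowest is E at 1.25 chords/bar.

Block E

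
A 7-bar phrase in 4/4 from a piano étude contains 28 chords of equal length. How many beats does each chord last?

1 beat

7 bars × 4 beats/bar = 28 beats total.
28 beats ÷ 28 chords = 1 beats per chord.
(That is a quarter note.)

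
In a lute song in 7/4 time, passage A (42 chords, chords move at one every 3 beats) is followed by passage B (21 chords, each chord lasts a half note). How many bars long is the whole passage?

A: 42 × 3 = 126 beats = 18 bars.
B: 21 × 2 = 42 beats = 6 bars.
Total: 18 + 6 = 24 bars.

24 bars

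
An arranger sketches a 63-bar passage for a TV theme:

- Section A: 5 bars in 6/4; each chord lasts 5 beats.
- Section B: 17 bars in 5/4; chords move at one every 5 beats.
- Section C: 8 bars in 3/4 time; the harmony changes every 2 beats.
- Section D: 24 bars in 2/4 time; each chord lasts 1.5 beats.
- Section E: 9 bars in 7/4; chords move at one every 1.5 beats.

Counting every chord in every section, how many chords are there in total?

109 chords

A has 30 beats and chords last 5 each, so 6 chords.
B has 85 beats and chords last 5 each, so 17 chords.
C has 24 beats and chords last 2 each, so 12 chords.
D has 48 beats and chords last 1.5 each, so 32 chords.
E has 63 beats and chords last 1.5 each, so 42 chords.
Total: 6 + 17 + 12 + 32 + 42 = 109.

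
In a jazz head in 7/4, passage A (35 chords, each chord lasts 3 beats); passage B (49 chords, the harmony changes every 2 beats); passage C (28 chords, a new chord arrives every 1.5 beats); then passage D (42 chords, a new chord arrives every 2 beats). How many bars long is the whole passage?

A: 35 × 3 = 105 beats = 15 bars.
B: 49 × 2 = 98 beats = 14 bars.
C: 28 × 1.5 = 42 beats = 6 bars.
D: 42 × 2 = 84 beats = 12 bars.
Total: 15 + 14 + 6 + 12 = 47 bars.

47 bars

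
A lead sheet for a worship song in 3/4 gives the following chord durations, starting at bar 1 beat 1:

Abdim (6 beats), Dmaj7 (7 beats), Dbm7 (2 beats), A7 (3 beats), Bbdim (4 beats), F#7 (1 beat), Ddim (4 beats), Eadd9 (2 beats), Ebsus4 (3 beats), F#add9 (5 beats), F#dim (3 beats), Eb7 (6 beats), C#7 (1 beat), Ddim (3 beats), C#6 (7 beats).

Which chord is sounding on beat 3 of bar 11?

F#add9

Beat 3 of bar 11 is beat (11−1)×3 + 3 = 33 overall.
Running totals: Abdim ends at 6, Dmaj7 ends at 13, Dbm7 ends at 15, A7 ends at 18, Bbdim ends at 22, F#7 ends at 23, Ddim ends at 27, Eadd9 ends at 29, Ebsus4 ends at 32, F#add9 ends at 37.
Beat 33 falls within F#add9.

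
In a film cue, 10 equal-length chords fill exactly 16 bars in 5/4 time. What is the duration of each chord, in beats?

8 beats

16 bars × 5 beats/bar = 80 beats total.
80 beats ÷ 10 chords = 8 beats per chord.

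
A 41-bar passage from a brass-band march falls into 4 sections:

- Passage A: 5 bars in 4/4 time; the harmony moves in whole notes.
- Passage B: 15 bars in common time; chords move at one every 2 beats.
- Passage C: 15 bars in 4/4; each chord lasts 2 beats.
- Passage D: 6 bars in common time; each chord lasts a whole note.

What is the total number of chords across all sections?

71 chords

A: 5·4 = 20 beats, 20/4 = 5 chords.
B: 15·4 = 60 beats, 60/2 = 30 chords.
C: 15·4 = 60 beats, 60/2 = 30 chords.
D: 6·4 = 24 beats, 24/4 = 6 chords.
Total: 5 + 30 + 30 + 6 = 71.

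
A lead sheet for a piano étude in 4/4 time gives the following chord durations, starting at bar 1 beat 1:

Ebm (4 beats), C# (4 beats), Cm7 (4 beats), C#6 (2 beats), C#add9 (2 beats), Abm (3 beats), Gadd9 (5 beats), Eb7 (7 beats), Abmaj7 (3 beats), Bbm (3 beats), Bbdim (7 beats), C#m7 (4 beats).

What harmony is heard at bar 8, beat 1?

Eb7

Beat 1 of bar 8 is beat (8−1)×4 + 1 = 29 overall.
Running totals: Ebm ends at 4, C# ends at 8, Cm7 ends at 12, C#6 ends at 14, C#add9 ends at 16, Abm ends at 19, Gadd9 ends at 24, Eb7 ends at 31.
Beat 29 falls within Eb7.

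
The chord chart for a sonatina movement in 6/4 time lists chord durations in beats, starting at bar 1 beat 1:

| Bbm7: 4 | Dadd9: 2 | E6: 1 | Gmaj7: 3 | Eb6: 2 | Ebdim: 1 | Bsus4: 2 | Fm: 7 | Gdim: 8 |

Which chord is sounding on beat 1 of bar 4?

Fm

Beat 1 of bar 4 is beat (4−1)×6 + 1 = 19 overall.
Running totals: Bbm7 ends at 4, Dadd9 ends at 6, E6 ends at 7, Gmaj7 ends at 10, Eb6 ends at 12, Ebdim ends at 13, Bsus4 ends at 15, Fm ends at 22.
Beat 19 falls within Fm.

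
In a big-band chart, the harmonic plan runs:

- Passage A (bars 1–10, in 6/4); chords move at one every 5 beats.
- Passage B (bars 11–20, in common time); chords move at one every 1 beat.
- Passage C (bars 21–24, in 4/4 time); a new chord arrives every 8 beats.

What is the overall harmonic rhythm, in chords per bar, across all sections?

A: 10 bars of 6 beats is 60 beats; at 5 beats each that's 12 chords.
B: 10 bars of 4 beats is 40 beats; at 1 beat each that's 40 chords.
C: 4 bars of 4 beats is 16 beats; at 8 beats each that's 2 chords.
Overall: 54 chords over 24 bars → 54/24 = 2.25 chords per bar.

2.25 chords per bar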